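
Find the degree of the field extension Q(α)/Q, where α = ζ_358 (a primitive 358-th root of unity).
[Q(α):Q] = 178

The minimal polynomial of ζ_358 over Q is the 358-th cyclotomic polynomial Φ_358(x), which is irreducible over Q and has degree φ(358) = 178. Hence [Q(α):Q] = φ(358) = 178.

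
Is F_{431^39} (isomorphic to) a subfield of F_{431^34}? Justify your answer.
No: F_{431^39} is not a subfield of F_{431^34}

F_{p^m} embeds in F_{p^n} iff m | n. Here 39 ∤ 34 (since 34 = 0·39 + 34 with remainder 34 ≠ 0), so F_{431^39} is not a subfield of F_{431^34}. Equivalently: if it were, the tower law would give 39 = [F_{431^39}:F_431] dividing [F_{431^34}:F_431] = 34, contradiction.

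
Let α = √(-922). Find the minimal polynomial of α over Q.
m_α(x) = x^2 + 922

α satisfies α^2 + 922 = 0, so x^2 + 922 annihilates α. Since d = -922 is squarefree and ≠ 1, it is not a perfect square in Q, so x^2 + 922 has no rational root and is therefore irreducible over Q (a degree-2 polynomial over a field is irreducible iff it has no root). Hence m_α(x) = x^2 + 922.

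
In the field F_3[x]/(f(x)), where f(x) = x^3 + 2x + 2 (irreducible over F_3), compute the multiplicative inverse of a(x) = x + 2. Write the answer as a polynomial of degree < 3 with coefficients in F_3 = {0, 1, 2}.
a(x)^(-1) ≡ x^2 + x (mod f(x))

Since f is irreducible over F_3, F_3[x]/(f) is a field and a(x) ≠ 0 has an inverse. Apply the extended Euclidean algorithm to f(x) and a(x) in F_3[x]: f(x) = (x^2 + x)·a(x) + (2). The last nonzero remainder is the constant 2 = gcd(f, a) in F_3. Back-substituting through the division chain expresses 2 = s(x)·a(x) + t(x)·f(x) with s(x) ≡ 2x^2 + 2x (mod f), so (2x^2 + 2x)·a(x) ≡ 2 (mod f). Multiplying by 2^(-1) ≡ 2 in F_3 gives a(x)^(-1) ≡ 2·(2x^2 + 2x) ≡ x^2 + x (mod f). Check: (x + 2)·(x^2 + x) = x^3 + 2x ≡ 1 (mod x^3 + 2x + 2).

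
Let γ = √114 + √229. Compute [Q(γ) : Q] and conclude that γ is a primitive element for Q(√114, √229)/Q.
[Q(γ) : Q] = 4 (equivalently, Q(γ) = Q(√114, √229))

Obviously Q(γ) ⊆ Q(√114, √229), and [Q(√114, √229):Q] = 4 (since 114, 229 are distinct squarefree integers > 1 with 26106 not a perfect square). To show equality we compute the minimal polynomial of γ. From γ = √114 + √229: γ^2 = 114 + 2√(26106) + 229 = 343 + 2√(26106), so γ^2 - 343 = 2√(26106); squaring, (γ^2 - 343)^2 = 4·26106, i.e. γ^4 - 686γ^2 + 117649 - 104424 = 0, i.e. γ^4 - 686γ^2 + 13225 = 0. So γ is a root of x^4 - 686x^2 + 13225. This polynomial is irreducible over Q: it has no rational root (each ±√114 ± √229 is irrational), and any factorization into two quadratics over Q would force √(26106) ∈ Q (pairing opposite roots) or √114, √229 ∈ Q (other pairings), all impossible. Hence [Q(γ):Q] = 4 = [Q(√114, √229):Q], so Q(γ) = Q(√114, √229).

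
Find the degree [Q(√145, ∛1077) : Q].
[Q(√145, ∛1077) : Q] = 6

Let L = Q(√145, ∛1077). Since Q(√145) ⊂ L and [Q(√145):Q] = 2, the tower law gives 2 | [L:Q]. Likewise Q(∛1077) ⊂ L with [Q(∛1077):Q] = 3 (because 1077 is not a perfect cube), so 3 | [L:Q]. As gcd(2,3) = 1, [L:Q] is divisible by 6. Conversely L is generated over Q by √145 and ∛1077, so [L:Q] ≤ 2·3 = 6. Therefore [Q(√145, ∛1077) : Q] = 6.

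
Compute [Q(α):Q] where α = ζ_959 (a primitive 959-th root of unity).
[Q(α):Q] = 816

The minimal polynomial of ζ_959 over Q is the 959-th cyclotomic polynomial Φ_959(x), which is irreducible over Q and has degree φ(959) = 816. Hence [Q(α):Q] = φ(959) = 816.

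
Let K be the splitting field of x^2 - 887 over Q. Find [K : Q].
[K : Q] = 2

f(x) = x^2 - 887 factors as (x - √887)(x + √887). The splitting field is K = Q(√887). Since 887 is squarefree and > 1, it is not a perfect square, so x^2 - 887 is irreducible over Q and [Q(√887) : Q] = 2. Hence [K : Q] = 2.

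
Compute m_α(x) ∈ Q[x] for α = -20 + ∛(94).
m_α(x) = x^3 + 60x^2 + 1200x + 7906

Set β = α + 20 = ∛(94), so β^3 = 94. Then (α + 20)^3 - 94 = 0, i.e. α is a root of g(x) = (x + 20)^3 - 94 = x^3 + 60x^2 + 1200x + 7906. Since g(x) = h(x + 20) where h(x) = x^3 - 94, and h is irreducible over Q (because 94 is not a perfect cube, so h has no rational root, and a monic cubic with no rational root is irreducible), g is also irreducible (irreducibility is preserved under the substitution x → x + 20). Hence m_α(x) = x^3 + 60x^2 + 1200x + 7906.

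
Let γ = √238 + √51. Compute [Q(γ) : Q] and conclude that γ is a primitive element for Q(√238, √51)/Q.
[Q(γ) : Q] = 4 (equivalently, Q(γ) = Q(√238, √51))

Obviously Q(γ) ⊆ Q(√238, √51), and [Q(√238, √51):Q] = 4 (since 238, 51 are distinct squarefree integers > 1 with 12138 not a perfect square). To show equality we compute the minimal polynomial of γ. From γ = √238 + √51: γ^2 = 238 + 2√(12138) + 51 = 289 + 2√(12138), so γ^2 - 289 = 2√(12138); squaring, (γ^2 - 289)^2 = 4·12138, i.e. γ^4 - 578γ^2 + 83521 - 48552 = 0, i.e. γ^4 - 578γ^2 + 34969 = 0. So γ is a root of x^4 - 578x^2 + 34969. This polynomial is irreducible over Q: it has no rational root (each ±√238 ± √51 is irrational), and any factorization into two quadratics over Q would force √(12138) ∈ Q (pairing opposite roots) or √238, √51 ∈ Q (other pairings), all impossible. Hence [Q(γ):Q] = 4 = [Q(√238, √51):Q], so Q(γ) = Q(√238, √51).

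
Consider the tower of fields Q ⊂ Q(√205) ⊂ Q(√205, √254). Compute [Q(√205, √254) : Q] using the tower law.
[Q(√205, √254) : Q] = 4

[Q(√205):Q] = 2 (min poly x^2 - 205, irreducible since 205 is squarefree > 1). For the top step, suppose √254 ∈ Q(√205), say √254 = c + d√205 with c, d ∈ Q. Squaring: 254 = c^2 + 205d^2 + 2cd√205. Since √205 ∉ Q this forces 2cd = 0. If d = 0 then √254 = c ∈ Q, contradicting 254 squarefree > 1. If c = 0 then 254 = 205d^2, so 205·254 = (205d)^2 is a perfect square in Q — but 205·254 = 52070 is not a perfect square (since 205 and 254 are distinct squarefree integers). Contradiction. Hence √254 ∉ Q(√205), so x^2 - 254 stays irreducible over Q(√205) and [Q(√205, √254) : Q(√205)] = 2. By the tower law, [Q(√205, √254) : Q] = 2 · 2 = 4.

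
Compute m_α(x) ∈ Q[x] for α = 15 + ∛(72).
m_α(x) = x^3 - 45x^2 + 675x - 3447

Set β = α - 15 = ∛(72), so β^3 = 72. Then (α - 15)^3 - 72 = 0, i.e. α is a root of g(x) = (x - 15)^3 - 72 = x^3 - 45x^2 + 675x - 3447. Since g(x) = h(x - 15) where h(x) = x^3 - 72, and h is irreducible over Q (because 72 is not a perfect cube, so h has no rational root, and a monic cubic with no rational root is irreducible), g is also irreducible (irreducibility is preserved under the substitution x → x - 15). Hence m_α(x) = x^3 - 45x^2 + 675x - 3447.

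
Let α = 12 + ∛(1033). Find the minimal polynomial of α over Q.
m_α(x) = x^3 - 36x^2 + 432x - 2761

Set β = α - 12 = ∛(1033), so β^3 = 1033. Then (α - 12)^3 - 1033 = 0, i.e. α is a root of g(x) = (x - 12)^3 - 1033 = x^3 - 36x^2 + 432x - 2761. Since g(x) = h(x - 12) where h(x) = x^3 - 1033, and h is irreducible over Q (because 1033 is not a perfect cube, so h has no rational root, and a monic cubic with no rational root is irreducible), g is also irreducible (irreducibility is preserved under the substitution x → x - 12). Hence m_α(x) = x^3 - 36x^2 + 432x - 2761.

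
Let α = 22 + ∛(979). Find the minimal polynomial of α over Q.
m_α(x) = x^3 - 66x^2 + 1452x - 11627

Set β = α - 22 = ∛(979), so β^3 = 979. Then (α - 22)^3 - 979 = 0, i.e. α is a root of g(x) = (x - 22)^3 - 979 = x^3 - 66x^2 + 1452x - 11627. Since g(x) = h(x - 22) where h(x) = x^3 - 979, and h is irreducible over Q (because 979 is not a perfect cube, so h has no rational root, and a monic cubic with no rational root is irreducible), g is also irreducible (irreducibility is preserved under the substitution x → x - 22). Hence m_α(x) = x^3 - 66x^2 + 1452x - 11627.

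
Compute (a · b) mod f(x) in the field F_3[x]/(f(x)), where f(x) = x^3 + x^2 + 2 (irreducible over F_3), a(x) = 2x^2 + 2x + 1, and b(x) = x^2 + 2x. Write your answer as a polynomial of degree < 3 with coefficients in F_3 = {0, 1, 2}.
a · b ≡ x^2 + x + 1 (mod f(x))

Multiply in F_3[x]: a(x)·b(x) = (2x^2 + 2x + 1)·(x^2 + 2x) = 2x^4 + 2x^2 + 2x. This has degree ≥ 3, so divide by f(x) over F_3: 2x^4 + 2x^2 + 2x = (2x + 1)·(x^3 + x^2 + 2) + (x^2 + x + 1). Hence a·b ≡ x^2 + x + 1 (mod f). (F_3[x]/(f) is a field with 3^3 = 27 elements since f is irreducible of degree 3.)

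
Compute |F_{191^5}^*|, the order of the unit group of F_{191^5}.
|F_{191^5}^*| = 254194901950

F_{191^5} has 191^5 = 254194901951 elements; its multiplicative group consists of all nonzero elements, so |F_{191^5}^*| = 254194901951 - 1 = 254194901950. (It is cyclic since any finite subgroup of the multiplicative group of a field is cyclic.)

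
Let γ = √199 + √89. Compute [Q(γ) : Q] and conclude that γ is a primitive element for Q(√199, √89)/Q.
[Q(γ) : Q] = 4 (equivalently, Q(γ) = Q(√199, √89))

Obviously Q(γ) ⊆ Q(√199, √89), and [Q(√199, √89):Q] = 4 (since 199, 89 are distinct squarefree integers > 1 with 17711 not a perfect square). To show equality we compute the minimal polynomial of γ. From γ = √199 + √89: γ^2 = 199 + 2√(17711) + 89 = 288 + 2√(17711), so γ^2 - 288 = 2√(17711); squaring, (γ^2 - 288)^2 = 4·17711, i.e. γ^4 - 576γ^2 + 82944 - 70844 = 0, i.e. γ^4 - 576γ^2 + 12100 = 0. So γ is a root of x^4 - 576x^2 + 12100. This polynomial is irreducible over Q: it has no rational root (each ±√199 ± √89 is irrational), and any factorization into two quadratics over Q would force √(17711) ∈ Q (pairing opposite roots) or √199, √89 ∈ Q (other pairings), all impossible. Hence [Q(γ):Q] = 4 = [Q(√199, √89):Q], so Q(γ) = Q(√199, √89).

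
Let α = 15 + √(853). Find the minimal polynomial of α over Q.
m_α(x) = x^2 - 30x - 628

From α - 15 = √(853), squaring gives (α - 15)^2 = 853, i.e. α^2 - 30α + 225 = 853, so α^2 - 30α - 628 = 0. The discriminant of x^2 - 30x - 628 is (-30)^2 - 4·(-628) = 900 + 2512 = 3412, and 4·(853) is not a perfect square in Q since 853 is squarefree and ≠ 1. Hence x^2 - 30x - 628 is irreducible over Q and is the minimal polynomial of α.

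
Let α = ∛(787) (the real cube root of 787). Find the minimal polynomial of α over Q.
m_α(x) = x^3 - 787

α satisfies α^3 = 787, so x^3 - 787 annihilates α. By the rational root test, a rational root p/q (in lowest terms) of x^3 - 787 would satisfy p^3 = 787 q^3, forcing q = 1 and p^3 = 787; but 787 is not a perfect cube, contradiction. A monic cubic over Q with no rational root is irreducible (any nontrivial factorization would include a linear factor). Hence x^3 - 787 is the minimal polynomial of α, and in particular [Q(α):Q] = 3.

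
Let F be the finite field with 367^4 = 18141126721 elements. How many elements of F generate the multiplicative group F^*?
There are φ(18141126720) = 4551106560 primitive elements

F_q^* is cyclic of order q - 1 = 18141126720. A cyclic group of order m has exactly φ(m) generators. Here m = 18141126720 = 2^6 · 3 · 5 · 23 · 61 · 13469, so the number of primitive elements is φ(18141126720) = 4551106560.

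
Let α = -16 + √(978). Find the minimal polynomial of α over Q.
m_α(x) = x^2 + 32x - 722

From α + 16 = √(978), squaring gives (α + 16)^2 = 978, i.e. α^2 + 32α + 256 = 978, so α^2 + 32α - 722 = 0. The discriminant of x^2 + 32x - 722 is (32)^2 - 4·(-722) = 1024 + 2888 = 3912, and 4·(978) is not a perfect square in Q since 978 is squarefree and ≠ 1. Hence x^2 + 32x - 722 is irreducible over Q and is the minimal polynomial of α.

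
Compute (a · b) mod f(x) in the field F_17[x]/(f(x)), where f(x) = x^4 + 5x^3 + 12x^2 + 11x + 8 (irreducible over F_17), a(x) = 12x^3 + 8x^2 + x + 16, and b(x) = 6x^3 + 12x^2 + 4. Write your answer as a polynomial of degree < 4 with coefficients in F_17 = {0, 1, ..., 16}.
a · b ≡ 4x^3 + 16x^2 + 14x + 1 (mod f(x))

Multiply in F_17[x]: a(x)·b(x) = (12x^3 + 8x^2 + x + 16)·(6x^3 + 12x^2 + 4) = 4x^6 + 5x^5 + 3x^3 + 3x^2 + 4x + 13. This has degree ≥ 4, so divide by f(x) over F_17: 4x^6 + 5x^5 + 3x^3 + 3x^2 + 4x + 13 = (4x^2 + 2x + 10)·(x^4 + 5x^3 + 12x^2 + 11x + 8) + (4x^3 + 16x^2 + 14x + 1). Hence a·b ≡ 4x^3 + 16x^2 + 14x + 1 (mod f). (F_17[x]/(f) is a field with 17^4 = 83521 elements since f is irreducible of degree 4.)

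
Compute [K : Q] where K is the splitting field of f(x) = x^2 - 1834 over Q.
[K : Q] = 2

f(x) = x^2 - 1834 factors as (x - √1834)(x + √1834). The splitting field is K = Q(√1834). Since 1834 is squarefree and > 1, it is not a perfect square, so x^2 - 1834 is irreducible over Q and [Q(√1834) : Q] = 2. Hence [K : Q] = 2.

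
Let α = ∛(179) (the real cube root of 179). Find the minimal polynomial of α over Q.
m_α(x) = x^3 - 179

α satisfies α^3 = 179, so x^3 - 179 annihilates α. By the rational root test, a rational root p/q (in lowest terms) of x^3 - 179 would satisfy p^3 = 179 q^3, forcing q = 1 and p^3 = 179; but 179 is not a perfect cube, contradiction. A monic cubic over Q with no rational root is irreducible (any nontrivial factorization would include a linear factor). Hence x^3 - 179 is the minimal polynomial of α, and in particular [Q(α):Q] = 3.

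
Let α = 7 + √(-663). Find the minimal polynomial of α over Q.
m_α(x) = x^2 - 14x + 712

From α - 7 = √(-663), squaring gives (α - 7)^2 = -663, i.e. α^2 - 14α + 49 = -663, so α^2 - 14α + 712 = 0. The discriminant of x^2 - 14x + 712 is (-14)^2 - 4·(712) = 196 - 2848 = -2652, and 4·(-663) is not a perfect square in Q since -663 is squarefree and ≠ 1. Hence x^2 - 14x + 712 is irreducible over Q and is the minimal polynomial of α.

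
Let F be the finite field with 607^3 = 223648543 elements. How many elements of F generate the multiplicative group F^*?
There are φ(223648542) = 68126400 primitive elements

F_q^* is cyclic of order q - 1 = 223648542. A cyclic group of order m has exactly φ(m) generators. Here m = 223648542 = 2 · 3^2 · 13 · 101 · 9463, so the number of primitive elements is φ(223648542) = 68126400.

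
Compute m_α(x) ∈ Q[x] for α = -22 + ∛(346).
m_α(x) = x^3 + 66x^2 + 1452x + 10302

Set β = α + 22 = ∛(346), so β^3 = 346. Then (α + 22)^3 - 346 = 0, i.e. α is a root of g(x) = (x + 22)^3 - 346 = x^3 + 66x^2 + 1452x + 10302. Since g(x) = h(x + 22) where h(x) = x^3 - 346, and h is irreducible over Q (because 346 is not a perfect cube, so h has no rational root, and a monic cubic with no rational root is irreducible), g is also irreducible (irreducibility is preserved under the substitution x → x + 22). Hence m_α(x) = x^3 + 66x^2 + 1452x + 10302.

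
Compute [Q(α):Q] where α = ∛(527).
[Q(α):Q] = 3

The minimal polynomial of α is x^3 - 527, irreducible over Q since 527 is not a perfect cube (so x^3 - 527 has no rational root). Hence [Q(α):Q] = deg(m_α) = 3.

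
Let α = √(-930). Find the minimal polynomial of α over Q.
m_α(x) = x^2 + 930

α satisfies α^2 + 930 = 0, so x^2 + 930 annihilates α. Since d = -930 is squarefree and ≠ 1, it is not a perfect square in Q, so x^2 + 930 has no rational root and is therefore irreducible over Q (a degree-2 polynomial over a field is irreducible iff it has no root). Hence m_α(x) = x^2 + 930.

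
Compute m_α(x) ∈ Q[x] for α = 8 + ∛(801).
m_α(x) = x^3 - 24x^2 + 192x - 1313

Set β = α - 8 = ∛(801), so β^3 = 801. Then (α - 8)^3 - 801 = 0, i.e. α is a root of g(x) = (x - 8)^3 - 801 = x^3 - 24x^2 + 192x - 1313. Since g(x) = h(x - 8) where h(x) = x^3 - 801, and h is irreducible over Q (because 801 is not a perfect cube, so h has no rational root, and a monic cubic with no rational root is irreducible), g is also irreducible (irreducibility is preserved under the substitution x → x - 8). Hence m_α(x) = x^3 - 24x^2 + 192x - 1313.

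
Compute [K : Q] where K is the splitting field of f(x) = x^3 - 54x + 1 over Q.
[K : Q] = 6

By the rational root test, any rational root of the monic integer polynomial f(x) = x^3 - 54x + 1 must be an integer dividing the constant term 1, i.e. one of ±{1}. Evaluating: f(1) = -52, f(-1) = 54; none is 0, so f has no rational root and is therefore irreducible over Q (a cubic with no linear factor over a field is irreducible). For an irreducible cubic, the Galois group is A_3 or S_3 according as the discriminant disc(f) = -4a^3 - 27b^2 = -4·(-54)^3 - 27·(1)^2 = 629829 is or is not a square in Q. Here disc(f) = 629829 is not a perfect square in Q, so the Galois group of f over Q is not contained in A_3 and must be all of S_3. The splitting field has degree |S_3| = 6 over Q, so [K : Q] = 6.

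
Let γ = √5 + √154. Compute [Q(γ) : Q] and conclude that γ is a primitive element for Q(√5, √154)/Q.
[Q(γ) : Q] = 4 (equivalently, Q(γ) = Q(√5, √154))

Obviously Q(γ) ⊆ Q(√5, √154), and [Q(√5, √154):Q] = 4 (since 5, 154 are distinct squarefree integers > 1 with 770 not a perfect square). To show equality we compute the minimal polynomial of γ. From γ = √5 + √154: γ^2 = 5 + 2√(770) + 154 = 159 + 2√(770), so γ^2 - 159 = 2√(770); squaring, (γ^2 - 159)^2 = 4·770, i.e. γ^4 - 318γ^2 + 25281 - 3080 = 0, i.e. γ^4 - 318γ^2 + 22201 = 0. So γ is a root of x^4 - 318x^2 + 22201. This polynomial is irreducible over Q: it has no rational root (each ±√5 ± √154 is irrational), and any factorization into two quadratics over Q would force √(770) ∈ Q (pairing opposite roots) or √5, √154 ∈ Q (other pairings), all impossible. Hence [Q(γ):Q] = 4 = [Q(√5, √154):Q], so Q(γ) = Q(√5, √154).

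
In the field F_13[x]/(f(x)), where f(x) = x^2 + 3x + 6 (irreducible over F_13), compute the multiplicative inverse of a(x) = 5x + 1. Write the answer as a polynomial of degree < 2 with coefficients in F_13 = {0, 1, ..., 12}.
a(x)^(-1) ≡ 10x + 2 (mod f(x))

Since f is irreducible over F_13, F_13[x]/(f) is a field and a(x) ≠ 0 has an inverse. Apply the extended Euclidean algorithm to f(x) and a(x) in F_13[x]: f(x) = (8x + 12)·a(x) + (7). The last nonzero remainder is the constant 7 = gcd(f, a) in F_13. Back-substituting through the division chain expresses 7 = s(x)·a(x) + t(x)·f(x) with s(x) ≡ 5x + 1 (mod f), so (5x + 1)·a(x) ≡ 7 (mod f). Multiplying by 7^(-1) ≡ 2 in F_13 gives a(x)^(-1) ≡ 2·(5x + 1) ≡ 10x + 2 (mod f). Check: (5x + 1)·(10x + 2) = 11x^2 + 7x + 2 ≡ 1 (mod x^2 + 3x + 6).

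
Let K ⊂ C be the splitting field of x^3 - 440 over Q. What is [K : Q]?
[K : Q] = 6

The roots of x^3 - 440 are ∛440, ω∛440, ω^2∛440 where ω = e^(2πi/3) is a primitive cube root of unity, so K = Q(∛440, ω). Now [Q(∛440):Q] = 3 (since 440 is not a perfect cube, x^3 - 440 is irreducible) and [Q(ω):Q] = 2. Both 2 and 3 divide [K:Q], and [K:Q] ≤ 3·2 = 6, so [K:Q] = 6. (Equivalently: Q(∛440) ⊂ R but ω ∉ R, so [K : Q(∛440)] = 2.)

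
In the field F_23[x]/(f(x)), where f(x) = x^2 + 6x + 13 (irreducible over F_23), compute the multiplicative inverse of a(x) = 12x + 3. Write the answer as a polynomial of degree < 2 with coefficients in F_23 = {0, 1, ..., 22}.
a(x)^(-1) ≡ 14x (mod f(x))

Since f is irreducible over F_23, F_23[x]/(f) is a field and a(x) ≠ 0 has an inverse. Apply the extended Euclidean algorithm to f(x) and a(x) in F_23[x]: f(x) = (2x)·a(x) + (13). The last nonzero remainder is the constant 13 = gcd(f, a) in F_23. Back-substituting through the division chain expresses 13 = s(x)·a(x) + t(x)·f(x) with s(x) ≡ 21x (mod f), so (21x)·a(x) ≡ 13 (mod f). Multiplying by 13^(-1) ≡ 16 in F_23 gives a(x)^(-1) ≡ 16·(21x) ≡ 14x (mod f). Check: (12x + 3)·(14x) = 7x^2 + 19x ≡ 1 (mod x^2 + 6x + 13).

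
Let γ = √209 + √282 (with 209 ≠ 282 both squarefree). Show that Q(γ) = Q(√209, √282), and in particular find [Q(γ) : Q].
[Q(γ) : Q] = 4 (equivalently, Q(γ) = Q(√209, √282))

Obviously Q(γ) ⊆ Q(√209, √282), and [Q(√209, √282):Q] = 4 (since 209, 282 are distinct squarefree integers > 1 with 58938 not a perfect square). To show equality we compute the minimal polynomial of γ. From γ = √209 + √282: γ^2 = 209 + 2√(58938) + 282 = 491 + 2√(58938), so γ^2 - 491 = 2√(58938); squaring, (γ^2 - 491)^2 = 4·58938, i.e. γ^4 - 982γ^2 + 241081 - 235752 = 0, i.e. γ^4 - 982γ^2 + 5329 = 0. So γ is a root of x^4 - 982x^2 + 5329. This polynomial is irreducible over Q: it has no rational root (each ±√209 ± √282 is irrational), and any factorization into two quadratics over Q would force √(58938) ∈ Q (pairing opposite roots) or √209, √282 ∈ Q (other pairings), all impossible. Hence [Q(γ):Q] = 4 = [Q(√209, √282):Q], so Q(γ) = Q(√209, √282).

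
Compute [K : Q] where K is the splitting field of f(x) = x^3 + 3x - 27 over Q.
[K : Q] = 6

By the rational root test, any rational root of the monic integer polynomial f(x) = x^3 + 3x - 27 must be an integer dividing the constant term -27, i.e. one of ±{1, 3, 9, 27}. Evaluating: f(1) = -23, f(-1) = -31, f(3) = 9, f(-3) = -63, f(9) = 729, f(-9) = -783, f(27) = 19737, f(-27) = -19791; none is 0, so f has no rational root and is therefore irreducible over Q (a cubic with no linear factor over a field is irreducible). For an irreducible cubic, the Galois group is A_3 or S_3 according as the discriminant disc(f) = -4a^3 - 27b^2 = -4·(3)^3 - 27·(-27)^2 = -19791 is or is not a square in Q. Here disc(f) = -19791 is not a perfect square in Q, so the Galois group of f over Q is not contained in A_3 and must be all of S_3. The splitting field has degree |S_3| = 6 over Q, so [K : Q] = 6.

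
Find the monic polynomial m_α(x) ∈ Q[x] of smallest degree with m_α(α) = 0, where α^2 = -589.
m_α(x) = x^2 + 589

α satisfies α^2 + 589 = 0, so x^2 + 589 annihilates α. Since d = -589 is squarefree and ≠ 1, it is not a perfect square in Q, so x^2 + 589 has no rational root and is therefore irreducible over Q (a degree-2 polynomial over a field is irreducible iff it has no root). Hence m_α(x) = x^2 + 589.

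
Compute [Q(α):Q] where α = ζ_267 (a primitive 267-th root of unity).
[Q(α):Q] = 176

The minimal polynomial of ζ_267 over Q is the 267-th cyclotomic polynomial Φ_267(x), which is irreducible over Q and has degree φ(267) = 176. Hence [Q(α):Q] = φ(267) = 176.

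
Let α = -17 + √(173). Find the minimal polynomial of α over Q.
m_α(x) = x^2 + 34x + 116

From α + 17 = √(173), squaring gives (α + 17)^2 = 173, i.e. α^2 + 34α + 289 = 173, so α^2 + 34α + 116 = 0. The discriminant of x^2 + 34x + 116 is (34)^2 - 4·(116) = 1156 - 464 = 692, and 4·(173) is not a perfect square in Q since 173 is squarefree and ≠ 1. Hence x^2 + 34x + 116 is irreducible over Q and is the minimal polynomial of α.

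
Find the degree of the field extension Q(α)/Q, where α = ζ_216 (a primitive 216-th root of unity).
[Q(α):Q] = 72

The minimal polynomial of ζ_216 over Q is the 216-th cyclotomic polynomial Φ_216(x), which is irreducible over Q and has degree φ(216) = 72. Hence [Q(α):Q] = φ(216) = 72.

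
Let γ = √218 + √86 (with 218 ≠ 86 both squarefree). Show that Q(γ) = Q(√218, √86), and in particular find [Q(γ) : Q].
[Q(γ) : Q] = 4 (equivalently, Q(γ) = Q(√218, √86))

Obviously Q(γ) ⊆ Q(√218, √86), and [Q(√218, √86):Q] = 4 (since 218, 86 are distinct squarefree integers > 1 with 18748 not a perfect square). To show equality we compute the minimal polynomial of γ. From γ = √218 + √86: γ^2 = 218 + 2√(18748) + 86 = 304 + 2√(18748), so γ^2 - 304 = 2√(18748); squaring, (γ^2 - 304)^2 = 4·18748, i.e. γ^4 - 608γ^2 + 92416 - 74992 = 0, i.e. γ^4 - 608γ^2 + 17424 = 0. So γ is a root of x^4 - 608x^2 + 17424. This polynomial is irreducible over Q: it has no rational root (each ±√218 ± √86 is irrational), and any factorization into two quadratics over Q would force √(18748) ∈ Q (pairing opposite roots) or √218, √86 ∈ Q (other pairings), all impossible. Hence [Q(γ):Q] = 4 = [Q(√218, √86):Q], so Q(γ) = Q(√218, √86).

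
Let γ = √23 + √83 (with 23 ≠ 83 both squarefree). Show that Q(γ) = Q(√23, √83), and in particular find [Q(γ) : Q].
[Q(γ) : Q] = 4 (equivalently, Q(γ) = Q(√23, √83))

Obviously Q(γ) ⊆ Q(√23, √83), and [Q(√23, √83):Q] = 4 (since 23, 83 are distinct squarefree integers > 1 with 1909 not a perfect square). To show equality we compute the minimal polynomial of γ. From γ = √23 + √83: γ^2 = 23 + 2√(1909) + 83 = 106 + 2√(1909), so γ^2 - 106 = 2√(1909); squaring, (γ^2 - 106)^2 = 4·1909, i.e. γ^4 - 212γ^2 + 11236 - 7636 = 0, i.e. γ^4 - 212γ^2 + 3600 = 0. So γ is a root of x^4 - 212x^2 + 3600. This polynomial is irreducible over Q: it has no rational root (each ±√23 ± √83 is irrational), and any factorization into two quadratics over Q would force √(1909) ∈ Q (pairing opposite roots) or √23, √83 ∈ Q (other pairings), all impossible. Hence [Q(γ):Q] = 4 = [Q(√23, √83):Q], so Q(γ) = Q(√23, √83).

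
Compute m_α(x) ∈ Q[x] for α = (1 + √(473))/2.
m_α(x) = x^2 - x - 118

From 2α - 1 = √(473), squaring gives (2α - 1)^2 = 473, i.e. 4α^2 - 4α + 1 = 473, so α^2 - α + (1 - 473)/4 = 0. Since 473 ≡ 1 (mod 4), (1 - 473)/4 = -118 ∈ Z. The polynomial x^2 - x - 118 has discriminant 1 - 4·(-118) = 473, which is not a perfect square in Q (d = 473 is squarefree and ≠ 1), so x^2 - x - 118 is irreducible over Q. It is the minimal polynomial of α.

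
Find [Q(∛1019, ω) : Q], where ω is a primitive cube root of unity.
[Q(∛1019, ω) : Q] = 6

[Q(∛1019):Q] = 3 (min poly x^3 - 1019, irreducible since 1019 is not a perfect cube). [Q(ω):Q] = 2 (min poly x^2 + x + 1). Since Q(∛1019) ⊂ R and ω ∉ R, we have ω ∉ Q(∛1019), so x^2 + x + 1 remains irreducible over Q(∛1019) and [Q(∛1019, ω) : Q(∛1019)] = 2. By the tower law, [Q(∛1019, ω) : Q] = 3 · 2 = 6. (In fact Q(∛1019, ω) is the splitting field of x^3 - 1019 over Q.)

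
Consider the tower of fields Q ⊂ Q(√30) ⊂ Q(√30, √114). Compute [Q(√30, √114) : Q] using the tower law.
[Q(√30, √114) : Q] = 4

[Q(√30):Q] = 2 (min poly x^2 - 30, irreducible since 30 is squarefree > 1). For the top step, suppose √114 ∈ Q(√30), say √114 = c + d√30 with c, d ∈ Q. Squaring: 114 = c^2 + 30d^2 + 2cd√30. Since √30 ∉ Q this forces 2cd = 0. If d = 0 then √114 = c ∈ Q, contradicting 114 squarefree > 1. If c = 0 then 114 = 30d^2, so 30·114 = (30d)^2 is a perfect square in Q — but 30·114 = 3420 is not a perfect square (since 30 and 114 are distinct squarefree integers). Contradiction. Hence √114 ∉ Q(√30), so x^2 - 114 stays irreducible over Q(√30) and [Q(√30, √114) : Q(√30)] = 2. By the tower law, [Q(√30, √114) : Q] = 2 · 2 = 4.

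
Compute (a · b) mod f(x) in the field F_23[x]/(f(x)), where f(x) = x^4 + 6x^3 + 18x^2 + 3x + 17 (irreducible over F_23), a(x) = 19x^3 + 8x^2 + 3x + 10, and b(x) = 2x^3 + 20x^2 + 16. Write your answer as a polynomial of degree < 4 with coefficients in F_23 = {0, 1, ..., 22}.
a · b ≡ 8x^3 + 12x^2 + 22x + 20 (mod f(x))

Multiply in F_23[x]: a(x)·b(x) = (19x^3 + 8x^2 + 3x + 10)·(2x^3 + 20x^2 + 16) = 15x^6 + 5x^5 + 5x^4 + 16x^3 + 6x^2 + 2x + 22. This has degree ≥ 4, so divide by f(x) over F_23: 15x^6 + 5x^5 + 5x^4 + 16x^3 + 6x^2 + 2x + 22 = (15x^2 + 7x + 15)·(x^4 + 6x^3 + 18x^2 + 3x + 17) + (8x^3 + 12x^2 + 22x + 20). Hence a·b ≡ 8x^3 + 12x^2 + 22x + 20 (mod f). (F_23[x]/(f) is a field with 23^4 = 279841 elements since f is irreducible of degree 4.)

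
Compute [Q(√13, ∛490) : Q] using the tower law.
[Q(√13, ∛490) : Q] = 6

Let L = Q(√13, ∛490). Since Q(√13) ⊂ L and [Q(√13):Q] = 2, the tower law gives 2 | [L:Q]. Likewise Q(∛490) ⊂ L with [Q(∛490):Q] = 3 (because 490 is not a perfect cube), so 3 | [L:Q]. As gcd(2,3) = 1, [L:Q] is divisible by 6. Conversely L is generated over Q by √13 and ∛490, so [L:Q] ≤ 2·3 = 6. Therefore [Q(√13, ∛490) : Q] = 6.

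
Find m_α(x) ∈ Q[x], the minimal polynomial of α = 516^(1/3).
m_α(x) = x^3 - 516

α satisfies α^3 = 516, so x^3 - 516 annihilates α. By the rational root test, a rational root p/q (in lowest terms) of x^3 - 516 would satisfy p^3 = 516 q^3, forcing q = 1 and p^3 = 516; but 516 is not a perfect cube, contradiction. A monic cubic over Q with no rational root is irreducible (any nontrivial factorization would include a linear factor). Hence x^3 - 516 is the minimal polynomial of α, and in particular [Q(α):Q] = 3.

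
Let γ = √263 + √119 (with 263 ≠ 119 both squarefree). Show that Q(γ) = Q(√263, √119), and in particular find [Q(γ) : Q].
[Q(γ) : Q] = 4 (equivalently, Q(γ) = Q(√263, √119))

Obviously Q(γ) ⊆ Q(√263, √119), and [Q(√263, √119):Q] = 4 (since 263, 119 are distinct squarefree integers > 1 with 31297 not a perfect square). To show equality we compute the minimal polynomial of γ. From γ = √263 + √119: γ^2 = 263 + 2√(31297) + 119 = 382 + 2√(31297), so γ^2 - 382 = 2√(31297); squaring, (γ^2 - 382)^2 = 4·31297, i.e. γ^4 - 764γ^2 + 145924 - 125188 = 0, i.e. γ^4 - 764γ^2 + 20736 = 0. So γ is a root of x^4 - 764x^2 + 20736. This polynomial is irreducible over Q: it has no rational root (each ±√263 ± √119 is irrational), and any factorization into two quadratics over Q would force √(31297) ∈ Q (pairing opposite roots) or √263, √119 ∈ Q (other pairings), all impossible. Hence [Q(γ):Q] = 4 = [Q(√263, √119):Q], so Q(γ) = Q(√263, √119).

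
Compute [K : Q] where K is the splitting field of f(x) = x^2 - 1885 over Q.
[K : Q] = 2

f(x) = x^2 - 1885 factors as (x - √1885)(x + √1885). The splitting field is K = Q(√1885). Since 1885 is squarefree and > 1, it is not a perfect square, so x^2 - 1885 is irreducible over Q and [Q(√1885) : Q] = 2. Hence [K : Q] = 2.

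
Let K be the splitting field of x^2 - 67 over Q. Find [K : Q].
[K : Q] = 2

f(x) = x^2 - 67 factors as (x - √67)(x + √67). The splitting field is K = Q(√67). Since 67 is squarefree and > 1, it is not a perfect square, so x^2 - 67 is irreducible over Q and [Q(√67) : Q] = 2. Hence [K : Q] = 2.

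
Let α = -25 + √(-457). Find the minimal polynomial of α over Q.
m_α(x) = x^2 + 50x + 1082

From α + 25 = √(-457), squaring gives (α + 25)^2 = -457, i.e. α^2 + 50α + 625 = -457, so α^2 + 50α + 1082 = 0. The discriminant of x^2 + 50x + 1082 is (50)^2 - 4·(1082) = 2500 - 4328 = -1828, and 4·(-457) is not a perfect square in Q since -457 is squarefree and ≠ 1. Hence x^2 + 50x + 1082 is irreducible over Q and is the minimal polynomial of α.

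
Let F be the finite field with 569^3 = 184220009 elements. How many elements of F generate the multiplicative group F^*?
There are φ(184220008) = 77827680 primitive elements

F_q^* is cyclic of order q - 1 = 184220008. A cyclic group of order m has exactly φ(m) generators. Here m = 184220008 = 2^3 · 7^2 · 71 · 6619, so the number of primitive elements is φ(184220008) = 77827680.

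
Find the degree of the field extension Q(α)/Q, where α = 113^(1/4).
[Q(α):Q] = 4

α is a root of x^4 - 113. By Eisenstein's criterion at the prime p = 113 (which divides the constant term 113 but p^2 = 12769 does not, since 113 is squarefree), x^4 - 113 is irreducible over Q. Hence [Q(α):Q] = 4.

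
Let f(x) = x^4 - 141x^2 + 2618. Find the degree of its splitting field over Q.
[K : Q] = 4

Solving the quadratic in x^2: x^2 = (141 ± √(141^2 - 4·2618))/2 = (141 ± √9409)/2 = (141 ± 97)/2, giving x^2 = 119 or x^2 = 22. So f(x) = (x^2 - 119)(x^2 - 22) and the roots of f are ±√119, ±√22. Hence the splitting field is K = Q(√119, √22). Since 119 and 22 are distinct squarefree integers > 1, their product 2618 is not a perfect square, so √22 ∉ Q(√119). By the tower law [K:Q] = [Q(√119,√22):Q(√119)] · [Q(√119):Q] = 2 · 2 = 4.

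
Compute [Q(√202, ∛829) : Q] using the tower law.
[Q(√202, ∛829) : Q] = 6

Let L = Q(√202, ∛829). Since Q(√202) ⊂ L and [Q(√202):Q] = 2, the tower law gives 2 | [L:Q]. Likewise Q(∛829) ⊂ L with [Q(∛829):Q] = 3 (because 829 is not a perfect cube), so 3 | [L:Q]. As gcd(2,3) = 1, [L:Q] is divisible by 6. Conversely L is generated over Q by √202 and ∛829, so [L:Q] ≤ 2·3 = 6. Therefore [Q(√202, ∛829) : Q] = 6.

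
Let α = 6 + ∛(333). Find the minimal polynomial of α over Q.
m_α(x) = x^3 - 18x^2 + 108x - 549

Set β = α - 6 = ∛(333), so β^3 = 333. Then (α - 6)^3 - 333 = 0, i.e. α is a root of g(x) = (x - 6)^3 - 333 = x^3 - 18x^2 + 108x - 549. Since g(x) = h(x - 6) where h(x) = x^3 - 333, and h is irreducible over Q (because 333 is not a perfect cube, so h has no rational root, and a monic cubic with no rational root is irreducible), g is also irreducible (irreducibility is preserved under the substitution x → x - 6). Hence m_α(x) = x^3 - 18x^2 + 108x - 549.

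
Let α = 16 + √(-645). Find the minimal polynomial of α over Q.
m_α(x) = x^2 - 32x + 901

From α - 16 = √(-645), squaring gives (α - 16)^2 = -645, i.e. α^2 - 32α + 256 = -645, so α^2 - 32α + 901 = 0. The discriminant of x^2 - 32x + 901 is (-32)^2 - 4·(901) = 1024 - 3604 = -2580, and 4·(-645) is not a perfect square in Q since -645 is squarefree and ≠ 1. Hence x^2 - 32x + 901 is irreducible over Q and is the minimal polynomial of α.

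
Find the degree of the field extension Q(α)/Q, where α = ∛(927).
[Q(α):Q] = 3

The minimal polynomial of α is x^3 - 927, irreducible over Q since 927 is not a perfect cube (so x^3 - 927 has no rational root). Hence [Q(α):Q] = deg(m_α) = 3.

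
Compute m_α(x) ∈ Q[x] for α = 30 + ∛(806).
m_α(x) = x^3 - 90x^2 + 2700x - 27806

Set β = α - 30 = ∛(806), so β^3 = 806. Then (α - 30)^3 - 806 = 0, i.e. α is a root of g(x) = (x - 30)^3 - 806 = x^3 - 90x^2 + 2700x - 27806. Since g(x) = h(x - 30) where h(x) = x^3 - 806, and h is irreducible over Q (because 806 is not a perfect cube, so h has no rational root, and a monic cubic with no rational root is irreducible), g is also irreducible (irreducibility is preserved under the substitution x → x - 30). Hence m_α(x) = x^3 - 90x^2 + 2700x - 27806.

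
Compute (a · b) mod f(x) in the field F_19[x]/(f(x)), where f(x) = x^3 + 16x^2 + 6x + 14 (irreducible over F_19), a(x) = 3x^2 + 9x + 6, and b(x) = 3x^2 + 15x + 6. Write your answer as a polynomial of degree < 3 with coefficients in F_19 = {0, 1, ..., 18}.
a · b ≡ 15x^2 + 13x + 18 (mod f(x))

Multiply in F_19[x]: a(x)·b(x) = (3x^2 + 9x + 6)·(3x^2 + 15x + 6) = 9x^4 + 15x^3 + 11x + 17. This has degree ≥ 3, so divide by f(x) over F_19: 9x^4 + 15x^3 + 11x + 17 = (9x + 4)·(x^3 + 16x^2 + 6x + 14) + (15x^2 + 13x + 18). Hence a·b ≡ 15x^2 + 13x + 18 (mod f). (F_19[x]/(f) is a field with 19^3 = 6859 elements since f is irreducible of degree 3.)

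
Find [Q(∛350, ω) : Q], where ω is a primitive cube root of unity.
[Q(∛350, ω) : Q] = 6

[Q(∛350):Q] = 3 (min poly x^3 - 350, irreducible since 350 is not a perfect cube). [Q(ω):Q] = 2 (min poly x^2 + x + 1). Since Q(∛350) ⊂ R and ω ∉ R, we have ω ∉ Q(∛350), so x^2 + x + 1 remains irreducible over Q(∛350) and [Q(∛350, ω) : Q(∛350)] = 2. By the tower law, [Q(∛350, ω) : Q] = 3 · 2 = 6. (In fact Q(∛350, ω) is the splitting field of x^3 - 350 over Q.)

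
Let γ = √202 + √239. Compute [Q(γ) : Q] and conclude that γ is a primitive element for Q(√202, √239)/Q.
[Q(γ) : Q] = 4 (equivalently, Q(γ) = Q(√202, √239))

Obviously Q(γ) ⊆ Q(√202, √239), and [Q(√202, √239):Q] = 4 (since 202, 239 are distinct squarefree integers > 1 with 48278 not a perfect square). To show equality we compute the minimal polynomial of γ. From γ = √202 + √239: γ^2 = 202 + 2√(48278) + 239 = 441 + 2√(48278), so γ^2 - 441 = 2√(48278); squaring, (γ^2 - 441)^2 = 4·48278, i.e. γ^4 - 882γ^2 + 194481 - 193112 = 0, i.e. γ^4 - 882γ^2 + 1369 = 0. So γ is a root of x^4 - 882x^2 + 1369. This polynomial is irreducible over Q: it has no rational root (each ±√202 ± √239 is irrational), and any factorization into two quadratics over Q would force √(48278) ∈ Q (pairing opposite roots) or √202, √239 ∈ Q (other pairings), all impossible. Hence [Q(γ):Q] = 4 = [Q(√202, √239):Q], so Q(γ) = Q(√202, √239).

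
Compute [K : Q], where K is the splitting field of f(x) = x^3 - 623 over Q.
[K : Q] = 6

The roots of x^3 - 623 are ∛623, ω∛623, ω^2∛623 where ω = e^(2πi/3) is a primitive cube root of unity, so K = Q(∛623, ω). Now [Q(∛623):Q] = 3 (since 623 is not a perfect cube, x^3 - 623 is irreducible) and [Q(ω):Q] = 2. Both 2 and 3 divide [K:Q], and [K:Q] ≤ 3·2 = 6, so [K:Q] = 6. (Equivalently: Q(∛623) ⊂ R but ω ∉ R, so [K : Q(∛623)] = 2.)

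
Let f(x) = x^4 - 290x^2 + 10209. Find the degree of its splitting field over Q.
[K : Q] = 4

Solving the quadratic in x^2: x^2 = (290 ± √(290^2 - 4·10209))/2 = (290 ± √43264)/2 = (290 ± 208)/2, giving x^2 = 41 or x^2 = 249. So f(x) = (x^2 - 41)(x^2 - 249) and the roots of f are ±√41, ±√249. Hence the splitting field is K = Q(√41, √249). Since 41 and 249 are distinct squarefree integers > 1, their product 10209 is not a perfect square, so √249 ∉ Q(√41). By the tower law [K:Q] = [Q(√41,√249):Q(√41)] · [Q(√41):Q] = 2 · 2 = 4.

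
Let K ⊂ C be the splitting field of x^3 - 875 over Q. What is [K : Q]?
[K : Q] = 6

The roots of x^3 - 875 are ∛875, ω∛875, ω^2∛875 where ω = e^(2πi/3) is a primitive cube root of unity, so K = Q(∛875, ω). Now [Q(∛875):Q] = 3 (since 875 is not a perfect cube, x^3 - 875 is irreducible) and [Q(ω):Q] = 2. Both 2 and 3 divide [K:Q], and [K:Q] ≤ 3·2 = 6, so [K:Q] = 6. (Equivalently: Q(∛875) ⊂ R but ω ∉ R, so [K : Q(∛875)] = 2.)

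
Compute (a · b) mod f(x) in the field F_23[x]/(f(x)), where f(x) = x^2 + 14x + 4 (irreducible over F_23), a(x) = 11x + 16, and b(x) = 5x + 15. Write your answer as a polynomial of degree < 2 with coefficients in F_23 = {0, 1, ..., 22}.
a · b ≡ 4x + 20 (mod f(x))

Multiply in F_23[x]: a(x)·b(x) = (11x + 16)·(5x + 15) = 9x^2 + 15x + 10. This has degree ≥ 2, so divide by f(x) over F_23: 9x^2 + 15x + 10 = (9)·(x^2 + 14x + 4) + (4x + 20). Hence a·b ≡ 4x + 20 (mod f). (F_23[x]/(f) is a field with 23^2 = 529 elements since f is irreducible of degree 2.)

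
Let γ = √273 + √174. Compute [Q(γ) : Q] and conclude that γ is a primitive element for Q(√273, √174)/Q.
[Q(γ) : Q] = 4 (equivalently, Q(γ) = Q(√273, √174))

Obviously Q(γ) ⊆ Q(√273, √174), and [Q(√273, √174):Q] = 4 (since 273, 174 are distinct squarefree integers > 1 with 47502 not a perfect square). To show equality we compute the minimal polynomial of γ. From γ = √273 + √174: γ^2 = 273 + 2√(47502) + 174 = 447 + 2√(47502), so γ^2 - 447 = 2√(47502); squaring, (γ^2 - 447)^2 = 4·47502, i.e. γ^4 - 894γ^2 + 199809 - 190008 = 0, i.e. γ^4 - 894γ^2 + 9801 = 0. So γ is a root of x^4 - 894x^2 + 9801. This polynomial is irreducible over Q: it has no rational root (each ±√273 ± √174 is irrational), and any factorization into two quadratics over Q would force √(47502) ∈ Q (pairing opposite roots) or √273, √174 ∈ Q (other pairings), all impossible. Hence [Q(γ):Q] = 4 = [Q(√273, √174):Q], so Q(γ) = Q(√273, √174).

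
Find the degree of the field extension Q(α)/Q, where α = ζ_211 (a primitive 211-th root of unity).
[Q(α):Q] = 210

The minimal polynomial of ζ_211 over Q is the 211-th cyclotomic polynomial Φ_211(x), which is irreducible over Q and has degree φ(211) = 210. Hence [Q(α):Q] = φ(211) = 210.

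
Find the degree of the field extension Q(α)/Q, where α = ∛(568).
[Q(α):Q] = 3

The minimal polynomial of α is x^3 - 568, irreducible over Q since 568 is not a perfect cube (so x^3 - 568 has no rational root). Hence [Q(α):Q] = deg(m_α) = 3.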